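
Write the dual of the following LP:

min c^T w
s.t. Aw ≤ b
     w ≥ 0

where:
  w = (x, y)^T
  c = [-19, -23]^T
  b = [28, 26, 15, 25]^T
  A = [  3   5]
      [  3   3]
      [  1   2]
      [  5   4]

Primal min cᵀx s.t. Ax ≤ b, x ≥ 0  →  Dual max −bᵀy s.t. Aᵀy ≥ −c, y ≥ 0.

Maximize: z = -28y1 - 26y2 - 15y3 - 25y4

Subject to:
  3y1 + 3y2 + y3 + 5y4 ≥ 19
  5y1 + 3y2 + 2y3 + 4y4 ≥ 23
  y1, y2, y3, y4 ≥ 0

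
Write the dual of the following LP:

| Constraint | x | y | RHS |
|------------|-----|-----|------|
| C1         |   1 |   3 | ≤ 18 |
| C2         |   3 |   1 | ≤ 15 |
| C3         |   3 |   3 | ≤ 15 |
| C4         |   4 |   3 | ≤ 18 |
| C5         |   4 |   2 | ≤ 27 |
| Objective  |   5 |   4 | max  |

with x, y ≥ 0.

Primal max cᵀx s.t. Ax ≤ b, x ≥ 0  →  Dual min bᵀy s.t. Aᵀy ≥ c, y ≥ 0.

Minimize: z = 18y1 + 15y2 + 15y3 + 18y4 + 27y5

Subject to:
  y1 + 3y2 + 3y3 + 4y4 + 4y5 ≥ 5
  3y1 + y2 + 3y3 + 3y4 + 2y5 ≥ 4
  y1, y2, y3, y4, y5 ≥ 0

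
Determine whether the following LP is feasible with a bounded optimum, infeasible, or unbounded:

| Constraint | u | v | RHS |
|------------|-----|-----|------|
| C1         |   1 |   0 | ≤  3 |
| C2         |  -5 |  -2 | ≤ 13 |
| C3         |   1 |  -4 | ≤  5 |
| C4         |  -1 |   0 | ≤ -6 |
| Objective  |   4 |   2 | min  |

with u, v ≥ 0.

Infeasible (no feasible solution exists)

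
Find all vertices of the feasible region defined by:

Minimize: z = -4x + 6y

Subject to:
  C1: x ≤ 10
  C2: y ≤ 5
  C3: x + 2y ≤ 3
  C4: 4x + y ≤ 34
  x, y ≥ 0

(0, 0), (3, 0), (0, 1.5)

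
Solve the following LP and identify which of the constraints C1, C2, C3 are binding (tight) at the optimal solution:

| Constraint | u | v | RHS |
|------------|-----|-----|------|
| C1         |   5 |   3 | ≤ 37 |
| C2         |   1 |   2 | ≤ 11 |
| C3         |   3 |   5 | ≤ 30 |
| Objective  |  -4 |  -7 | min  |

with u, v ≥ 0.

At u = 5, v = 3, compute slack b - a·x for each constraint:
  C1: 37 − 34 = 3  (slack)
  C2: 11 − 11 = 0  (binding)
  C3: 30 − 30 = 0  (binding)

Optimal: u = 5, v = 3
Binding: C2, C3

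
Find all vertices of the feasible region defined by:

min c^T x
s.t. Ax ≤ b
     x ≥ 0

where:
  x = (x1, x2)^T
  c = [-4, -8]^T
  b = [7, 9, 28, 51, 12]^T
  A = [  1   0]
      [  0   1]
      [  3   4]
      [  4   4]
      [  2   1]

(0, 0), (6, 0), (4, 4), (0, 7)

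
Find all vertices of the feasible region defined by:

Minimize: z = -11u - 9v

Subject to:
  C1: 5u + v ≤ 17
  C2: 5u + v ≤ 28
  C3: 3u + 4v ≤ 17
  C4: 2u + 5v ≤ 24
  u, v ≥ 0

(0, 0), (3.4, 0), (3, 2), (0, 4.25)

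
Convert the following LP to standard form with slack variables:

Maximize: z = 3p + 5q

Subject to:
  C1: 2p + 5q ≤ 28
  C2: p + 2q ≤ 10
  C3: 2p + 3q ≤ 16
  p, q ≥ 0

max z = 3p + 5q

s.t.
  2p + 5q + s1 = 28
  p + 2q + s2 = 10
  2p + 3q + s3 = 16
  p, q, s1, s2, s3 ≥ 0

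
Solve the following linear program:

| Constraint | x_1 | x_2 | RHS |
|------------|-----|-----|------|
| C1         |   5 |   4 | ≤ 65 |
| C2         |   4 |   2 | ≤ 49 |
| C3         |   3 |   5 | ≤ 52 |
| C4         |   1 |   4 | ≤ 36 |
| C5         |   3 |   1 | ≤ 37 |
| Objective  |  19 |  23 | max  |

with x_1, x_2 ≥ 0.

Evaluate the objective at each vertex of the feasible region:
  z(0, 0) = 0
  z(12.25, 0) = 232.8
  z(11, 2.5) = 266.5
  z(9, 5) = 286  ←
  z(4, 8) = 260
  z(0, 9) = 207
The maximum is at x_1 = 9, x_2 = 5.

x_1 = 9, x_2 = 5, z = 286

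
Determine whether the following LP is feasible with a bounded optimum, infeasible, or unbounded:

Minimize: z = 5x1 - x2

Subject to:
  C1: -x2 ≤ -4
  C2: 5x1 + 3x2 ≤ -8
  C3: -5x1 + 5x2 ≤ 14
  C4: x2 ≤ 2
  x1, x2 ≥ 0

Infeasible (no feasible solution exists)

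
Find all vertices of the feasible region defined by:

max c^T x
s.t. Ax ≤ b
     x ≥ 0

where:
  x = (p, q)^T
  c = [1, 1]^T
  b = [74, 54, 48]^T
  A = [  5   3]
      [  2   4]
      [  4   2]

(0, 0), (12, 0), (7, 10), (0, 13.5)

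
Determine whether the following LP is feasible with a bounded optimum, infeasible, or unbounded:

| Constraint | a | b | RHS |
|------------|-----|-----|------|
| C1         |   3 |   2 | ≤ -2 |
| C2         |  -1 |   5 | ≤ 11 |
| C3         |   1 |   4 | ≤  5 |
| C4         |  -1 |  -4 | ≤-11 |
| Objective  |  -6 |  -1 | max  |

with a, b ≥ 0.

Infeasible (no feasible solution exists)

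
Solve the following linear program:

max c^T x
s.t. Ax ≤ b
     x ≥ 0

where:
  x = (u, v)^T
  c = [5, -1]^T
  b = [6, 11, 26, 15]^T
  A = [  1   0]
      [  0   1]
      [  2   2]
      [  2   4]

Evaluate the objective at each vertex of the feasible region:
  z(0, 0) = 0
  z(6, 0) = 30  ←
  z(6, 0.75) = 29.25
  z(0, 3.75) = -3.75
The maximum is at u = 6, v = 0.

u = 6, v = 0, z = 30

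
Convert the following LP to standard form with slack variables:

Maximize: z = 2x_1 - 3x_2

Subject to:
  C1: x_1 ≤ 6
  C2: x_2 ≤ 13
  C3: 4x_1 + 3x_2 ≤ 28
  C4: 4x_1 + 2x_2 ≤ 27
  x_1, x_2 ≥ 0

max z = 2x_1 - 3x_2

s.t.
  x_1 + s1 = 6
  x_2 + s2 = 13
  4x_1 + 3x_2 + s3 = 28
  4x_1 + 2x_2 + s4 = 27
  x_1, x_2, s1, s2, s3, s4 ≥ 0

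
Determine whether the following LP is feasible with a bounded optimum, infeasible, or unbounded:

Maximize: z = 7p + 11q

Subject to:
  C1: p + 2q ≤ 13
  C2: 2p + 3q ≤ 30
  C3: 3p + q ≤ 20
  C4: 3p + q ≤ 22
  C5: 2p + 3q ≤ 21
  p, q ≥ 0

Feasible with a bounded optimal solution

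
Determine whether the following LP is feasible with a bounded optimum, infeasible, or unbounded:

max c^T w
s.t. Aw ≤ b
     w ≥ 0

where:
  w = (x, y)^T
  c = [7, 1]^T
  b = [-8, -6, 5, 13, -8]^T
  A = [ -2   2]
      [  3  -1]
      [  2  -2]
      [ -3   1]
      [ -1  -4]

Infeasible (no feasible solution exists)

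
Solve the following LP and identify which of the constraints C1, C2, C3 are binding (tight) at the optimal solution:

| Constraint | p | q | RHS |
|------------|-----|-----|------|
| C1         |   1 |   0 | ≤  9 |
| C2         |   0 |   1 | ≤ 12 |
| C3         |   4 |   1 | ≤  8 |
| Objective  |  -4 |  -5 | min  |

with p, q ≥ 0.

At p = 0, q = 8, compute slack b - a·x for each constraint:
  C1: 9 − 0 = 9  (slack)
  C2: 12 − 8 = 4  (slack)
  C3: 8 − 8 = 0  (binding)

Optimal: p = 0, q = 8
Binding: C3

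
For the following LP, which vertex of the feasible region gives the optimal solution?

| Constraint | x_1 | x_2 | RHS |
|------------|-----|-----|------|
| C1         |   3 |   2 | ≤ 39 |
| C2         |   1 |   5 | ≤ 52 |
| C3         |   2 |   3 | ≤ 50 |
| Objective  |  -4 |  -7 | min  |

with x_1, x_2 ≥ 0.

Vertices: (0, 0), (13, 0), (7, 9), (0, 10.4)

Evaluate the objective at each vertex of the feasible region:
  z(0, 0) = 0
  z(13, 0) = -52
  z(7, 9) = -91  ←
  z(0, 10.4) = -72.8
The minimum is at x_1 = 7, x_2 = 9.

(7, 9)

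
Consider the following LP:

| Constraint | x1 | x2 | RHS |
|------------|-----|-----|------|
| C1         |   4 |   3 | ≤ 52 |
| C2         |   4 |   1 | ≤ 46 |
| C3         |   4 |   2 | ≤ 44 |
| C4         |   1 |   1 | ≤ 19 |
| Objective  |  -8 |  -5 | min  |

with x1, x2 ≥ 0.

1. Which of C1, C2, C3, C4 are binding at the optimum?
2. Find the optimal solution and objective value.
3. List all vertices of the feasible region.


1. C1, C3
2. x1 = 7, x2 = 8, z = -96
3. (0, 0), (11, 0), (7, 8), (0, 17.33)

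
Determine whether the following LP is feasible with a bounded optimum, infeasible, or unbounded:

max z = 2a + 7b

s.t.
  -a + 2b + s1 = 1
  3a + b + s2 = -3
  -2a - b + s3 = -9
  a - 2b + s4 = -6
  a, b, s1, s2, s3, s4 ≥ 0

Infeasible (no feasible solution exists)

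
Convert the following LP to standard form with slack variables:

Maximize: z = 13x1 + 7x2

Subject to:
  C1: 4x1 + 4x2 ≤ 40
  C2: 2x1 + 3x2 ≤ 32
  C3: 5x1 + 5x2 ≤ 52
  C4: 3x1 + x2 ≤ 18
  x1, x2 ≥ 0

max z = 13x1 + 7x2

s.t.
  4x1 + 4x2 + s1 = 40
  2x1 + 3x2 + s2 = 32
  5x1 + 5x2 + s3 = 52
  3x1 + x2 + s4 = 18
  x1, x2, s1, s2, s3, s4 ≥ 0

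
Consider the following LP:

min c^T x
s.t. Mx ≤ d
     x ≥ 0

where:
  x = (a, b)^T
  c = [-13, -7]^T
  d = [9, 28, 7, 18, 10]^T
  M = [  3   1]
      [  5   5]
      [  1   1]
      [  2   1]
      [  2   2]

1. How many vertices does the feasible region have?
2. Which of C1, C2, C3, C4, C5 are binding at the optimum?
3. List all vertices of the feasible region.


1. 4
2. C1, C5
3. (0, 0), (3, 0), (2, 3), (0, 5)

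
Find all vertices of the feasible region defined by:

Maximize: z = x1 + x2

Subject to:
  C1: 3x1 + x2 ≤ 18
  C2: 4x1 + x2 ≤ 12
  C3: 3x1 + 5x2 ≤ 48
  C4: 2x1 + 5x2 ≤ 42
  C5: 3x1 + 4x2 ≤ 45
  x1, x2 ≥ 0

(0, 0), (3, 0), (1, 8), (0, 8.4)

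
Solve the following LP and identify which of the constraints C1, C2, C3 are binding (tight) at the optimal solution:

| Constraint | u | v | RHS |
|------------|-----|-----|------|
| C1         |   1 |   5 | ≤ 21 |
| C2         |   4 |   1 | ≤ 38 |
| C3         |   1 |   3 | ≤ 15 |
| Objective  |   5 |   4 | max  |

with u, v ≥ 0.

At u = 9, v = 2, compute slack b - a·x for each constraint:
  C1: 21 − 19 = 2  (slack)
  C2: 38 − 38 = 0  (binding)
  C3: 15 − 15 = 0  (binding)

Optimal: u = 9, v = 2
Binding: C2, C3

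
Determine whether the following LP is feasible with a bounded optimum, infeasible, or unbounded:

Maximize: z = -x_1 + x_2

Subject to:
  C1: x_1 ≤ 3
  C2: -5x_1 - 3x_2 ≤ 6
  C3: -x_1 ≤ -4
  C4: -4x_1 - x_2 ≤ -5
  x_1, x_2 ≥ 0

Infeasible (no feasible solution exists)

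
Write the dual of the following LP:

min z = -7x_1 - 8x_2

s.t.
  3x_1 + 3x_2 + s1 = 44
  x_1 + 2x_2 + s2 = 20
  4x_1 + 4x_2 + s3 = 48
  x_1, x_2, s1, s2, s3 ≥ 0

Primal min cᵀx s.t. Ax ≤ b, x ≥ 0  →  Dual max −bᵀy s.t. Aᵀy ≥ −c, y ≥ 0.

Maximize: z = -44y1 - 20y2 - 48y3

Subject to:
  3y1 + y2 + 4y3 ≥ 7
  3y1 + 2y2 + 4y3 ≥ 8
  y1, y2, y3 ≥ 0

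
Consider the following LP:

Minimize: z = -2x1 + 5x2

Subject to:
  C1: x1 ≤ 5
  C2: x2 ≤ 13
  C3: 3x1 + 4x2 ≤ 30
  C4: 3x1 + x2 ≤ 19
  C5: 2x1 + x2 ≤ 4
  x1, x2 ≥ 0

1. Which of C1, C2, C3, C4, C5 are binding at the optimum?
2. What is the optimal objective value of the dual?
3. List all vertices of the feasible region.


1. C5
2. -4
3. (0, 0), (2, 0), (0, 4)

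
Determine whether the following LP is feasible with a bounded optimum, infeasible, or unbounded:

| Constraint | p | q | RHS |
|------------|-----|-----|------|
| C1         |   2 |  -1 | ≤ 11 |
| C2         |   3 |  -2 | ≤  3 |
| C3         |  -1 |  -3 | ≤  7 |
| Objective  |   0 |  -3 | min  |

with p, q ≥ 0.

Unbounded (objective can decrease without bound)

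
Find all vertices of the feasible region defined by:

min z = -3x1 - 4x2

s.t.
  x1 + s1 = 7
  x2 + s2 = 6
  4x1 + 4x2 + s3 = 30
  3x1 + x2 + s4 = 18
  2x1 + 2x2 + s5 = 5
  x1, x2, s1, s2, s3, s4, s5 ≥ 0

(0, 0), (2.5, 0), (0, 2.5)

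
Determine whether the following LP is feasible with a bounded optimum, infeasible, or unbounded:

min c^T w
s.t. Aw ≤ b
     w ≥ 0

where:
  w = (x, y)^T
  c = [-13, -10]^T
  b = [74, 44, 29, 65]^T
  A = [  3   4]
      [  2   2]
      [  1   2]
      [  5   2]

Feasible with a bounded optimal solution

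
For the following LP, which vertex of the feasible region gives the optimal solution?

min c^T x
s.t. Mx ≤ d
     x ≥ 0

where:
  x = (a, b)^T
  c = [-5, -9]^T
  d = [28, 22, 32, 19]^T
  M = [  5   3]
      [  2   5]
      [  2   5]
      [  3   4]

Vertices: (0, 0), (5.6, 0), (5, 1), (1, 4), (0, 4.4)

Evaluate the objective at each vertex of the feasible region:
  z(0, 0) = 0
  z(5.6, 0) = -28
  z(5, 1) = -34
  z(1, 4) = -41  ←
  z(0, 4.4) = -39.6
The minimum is at a = 1, b = 4.

(1, 4)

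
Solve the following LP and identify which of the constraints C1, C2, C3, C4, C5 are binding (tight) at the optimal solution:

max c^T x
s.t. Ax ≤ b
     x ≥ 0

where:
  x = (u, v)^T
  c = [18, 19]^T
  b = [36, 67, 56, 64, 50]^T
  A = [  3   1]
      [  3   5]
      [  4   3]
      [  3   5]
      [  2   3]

At u = 8, v = 8, compute slack b - a·x for each constraint:
  C1: 36 − 32 = 4  (slack)
  C2: 67 − 64 = 3  (slack)
  C3: 56 − 56 = 0  (binding)
  C4: 64 − 64 = 0  (binding)
  C5: 50 − 40 = 10  (slack)

Optimal: u = 8, v = 8
Binding: C3, C4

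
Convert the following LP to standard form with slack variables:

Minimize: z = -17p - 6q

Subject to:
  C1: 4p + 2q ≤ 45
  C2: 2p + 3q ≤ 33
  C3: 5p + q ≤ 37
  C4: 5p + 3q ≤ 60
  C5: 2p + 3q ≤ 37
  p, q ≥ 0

min z = -17p - 6q

s.t.
  4p + 2q + s1 = 45
  2p + 3q + s2 = 33
  5p + q + s3 = 37
  5p + 3q + s4 = 60
  2p + 3q + s5 = 37
  p, q, s1, s2, s3, s4, s5 ≥ 0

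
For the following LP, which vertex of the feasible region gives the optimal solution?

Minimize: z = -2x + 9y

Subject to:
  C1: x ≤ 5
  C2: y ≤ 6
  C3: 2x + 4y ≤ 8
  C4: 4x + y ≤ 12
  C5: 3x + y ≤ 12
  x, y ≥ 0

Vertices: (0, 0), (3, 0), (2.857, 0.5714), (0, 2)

Evaluate the objective at each vertex of the feasible region:
  z(0, 0) = 0
  z(3, 0) = -6  ←
  z(2.857, 0.5714) = -0.5714
  z(0, 2) = 18
The minimum is at x = 3, y = 0.

(3, 0)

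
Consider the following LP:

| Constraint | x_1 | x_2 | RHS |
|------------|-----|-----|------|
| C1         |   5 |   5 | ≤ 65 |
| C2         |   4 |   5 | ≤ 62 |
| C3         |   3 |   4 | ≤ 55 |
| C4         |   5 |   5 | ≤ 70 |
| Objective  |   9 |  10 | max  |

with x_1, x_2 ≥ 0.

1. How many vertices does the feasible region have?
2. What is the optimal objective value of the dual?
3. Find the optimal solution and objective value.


1. 4
2. 127
3. x_1 = 3, x_2 = 10, z = 127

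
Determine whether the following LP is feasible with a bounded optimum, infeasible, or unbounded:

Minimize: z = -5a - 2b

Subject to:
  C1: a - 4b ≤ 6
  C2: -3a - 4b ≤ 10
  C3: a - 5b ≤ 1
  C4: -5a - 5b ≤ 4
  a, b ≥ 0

Unbounded (objective can decrease without bound)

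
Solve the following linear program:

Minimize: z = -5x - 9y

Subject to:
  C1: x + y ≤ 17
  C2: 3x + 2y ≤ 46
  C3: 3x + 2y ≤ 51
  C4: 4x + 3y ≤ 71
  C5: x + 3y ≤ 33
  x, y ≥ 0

Evaluate the objective at each vertex of the feasible region:
  z(0, 0) = 0
  z(15.33, 0) = -76.67
  z(12, 5) = -105
  z(9, 8) = -117  ←
  z(0, 11) = -99
The minimum is at x = 9, y = 8.

x = 9, y = 8, z = -117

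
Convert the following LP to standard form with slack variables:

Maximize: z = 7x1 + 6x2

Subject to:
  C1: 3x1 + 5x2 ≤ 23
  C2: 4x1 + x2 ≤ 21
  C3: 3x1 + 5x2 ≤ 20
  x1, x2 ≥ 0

max z = 7x1 + 6x2

s.t.
  3x1 + 5x2 + s1 = 23
  4x1 + x2 + s2 = 21
  3x1 + 5x2 + s3 = 20
  x1, x2, s1, s2, s3 ≥ 0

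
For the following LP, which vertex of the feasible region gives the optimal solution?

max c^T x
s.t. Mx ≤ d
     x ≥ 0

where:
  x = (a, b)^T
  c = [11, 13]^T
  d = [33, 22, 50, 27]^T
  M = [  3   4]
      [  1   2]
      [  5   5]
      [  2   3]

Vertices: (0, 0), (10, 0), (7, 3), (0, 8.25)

Evaluate the objective at each vertex of the feasible region:
  z(0, 0) = 0
  z(10, 0) = 110
  z(7, 3) = 116  ←
  z(0, 8.25) = 107.2
The maximum is at a = 7, b = 3.

(7, 3)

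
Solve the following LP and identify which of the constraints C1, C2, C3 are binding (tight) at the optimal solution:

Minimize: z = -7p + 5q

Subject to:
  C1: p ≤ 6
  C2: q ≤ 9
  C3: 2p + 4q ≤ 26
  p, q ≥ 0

At p = 6, q = 0, compute slack b - a·x for each constraint:
  C1: 6 − 6 = 0  (binding)
  C2: 9 − 0 = 9  (slack)
  C3: 26 − 12 = 14  (slack)

Optimal: p = 6, q = 0
Binding: C1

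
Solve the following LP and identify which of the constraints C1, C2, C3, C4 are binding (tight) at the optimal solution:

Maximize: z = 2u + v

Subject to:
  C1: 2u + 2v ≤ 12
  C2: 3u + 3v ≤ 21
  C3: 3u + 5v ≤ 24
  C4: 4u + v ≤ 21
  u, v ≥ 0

At u = 5, v = 1, compute slack b - a·x for each constraint:
  C1: 12 − 12 = 0  (binding)
  C2: 21 − 18 = 3  (slack)
  C3: 24 − 20 = 4  (slack)
  C4: 21 − 21 = 0  (binding)

Optimal: u = 5, v = 1
Binding: C1, C4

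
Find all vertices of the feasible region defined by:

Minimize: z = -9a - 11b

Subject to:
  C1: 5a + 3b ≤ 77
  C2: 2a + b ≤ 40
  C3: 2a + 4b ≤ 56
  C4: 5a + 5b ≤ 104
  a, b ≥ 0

(0, 0), (15.4, 0), (10, 9), (0, 14)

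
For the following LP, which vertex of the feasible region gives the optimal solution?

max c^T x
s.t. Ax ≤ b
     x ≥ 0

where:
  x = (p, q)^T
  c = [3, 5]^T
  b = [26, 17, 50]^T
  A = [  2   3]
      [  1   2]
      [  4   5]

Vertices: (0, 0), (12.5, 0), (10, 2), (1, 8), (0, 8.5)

Evaluate the objective at each vertex of the feasible region:
  z(0, 0) = 0
  z(12.5, 0) = 37.5
  z(10, 2) = 40
  z(1, 8) = 43  ←
  z(0, 8.5) = 42.5
The maximum is at p = 1, q = 8.

(1, 8)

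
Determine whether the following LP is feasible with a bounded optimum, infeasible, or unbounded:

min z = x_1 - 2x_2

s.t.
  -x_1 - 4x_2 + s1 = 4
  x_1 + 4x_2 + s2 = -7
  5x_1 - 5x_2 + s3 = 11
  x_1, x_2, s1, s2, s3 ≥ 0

Infeasible (no feasible solution exists)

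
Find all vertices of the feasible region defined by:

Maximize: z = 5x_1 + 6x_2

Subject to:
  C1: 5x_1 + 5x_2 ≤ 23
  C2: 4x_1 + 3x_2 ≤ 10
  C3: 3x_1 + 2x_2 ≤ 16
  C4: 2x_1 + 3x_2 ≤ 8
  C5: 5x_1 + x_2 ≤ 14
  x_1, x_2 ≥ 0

(0, 0), (2.5, 0), (1, 2), (0, 2.667)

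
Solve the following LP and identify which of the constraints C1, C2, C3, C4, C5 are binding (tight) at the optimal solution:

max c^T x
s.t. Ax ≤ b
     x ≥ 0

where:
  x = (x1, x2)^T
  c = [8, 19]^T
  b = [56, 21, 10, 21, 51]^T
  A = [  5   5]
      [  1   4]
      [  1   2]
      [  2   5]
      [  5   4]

At x1 = 8, x2 = 1, compute slack b - a·x for each constraint:
  C1: 56 − 45 = 11  (slack)
  C2: 21 − 12 = 9  (slack)
  C3: 10 − 10 = 0  (binding)
  C4: 21 − 21 = 0  (binding)
  C5: 51 − 44 = 7  (slack)

Optimal: x1 = 8, x2 = 1
Binding: C3, C4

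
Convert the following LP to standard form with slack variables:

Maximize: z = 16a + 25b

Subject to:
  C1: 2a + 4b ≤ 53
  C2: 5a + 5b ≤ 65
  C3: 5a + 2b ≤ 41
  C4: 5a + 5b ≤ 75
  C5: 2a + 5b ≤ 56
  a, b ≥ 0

max z = 16a + 25b

s.t.
  2a + 4b + s1 = 53
  5a + 5b + s2 = 65
  5a + 2b + s3 = 41
  5a + 5b + s4 = 75
  2a + 5b + s5 = 56
  a, b, s1, s2, s3, s4, s5 ≥ 0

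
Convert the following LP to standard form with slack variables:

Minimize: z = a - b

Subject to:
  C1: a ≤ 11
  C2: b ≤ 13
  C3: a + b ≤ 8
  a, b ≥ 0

min z = a - b

s.t.
  a + s1 = 11
  b + s2 = 13
  a + b + s3 = 8
  a, b, s1, s2, s3 ≥ 0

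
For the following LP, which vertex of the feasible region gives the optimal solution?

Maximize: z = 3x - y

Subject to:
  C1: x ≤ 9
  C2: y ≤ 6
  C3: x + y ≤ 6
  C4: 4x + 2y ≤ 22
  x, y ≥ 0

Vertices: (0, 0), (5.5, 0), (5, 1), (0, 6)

Evaluate the objective at each vertex of the feasible region:
  z(0, 0) = 0
  z(5.5, 0) = 16.5  ←
  z(5, 1) = 14
  z(0, 6) = -6
The maximum is at x = 5.5, y = 0.

(5.5, 0)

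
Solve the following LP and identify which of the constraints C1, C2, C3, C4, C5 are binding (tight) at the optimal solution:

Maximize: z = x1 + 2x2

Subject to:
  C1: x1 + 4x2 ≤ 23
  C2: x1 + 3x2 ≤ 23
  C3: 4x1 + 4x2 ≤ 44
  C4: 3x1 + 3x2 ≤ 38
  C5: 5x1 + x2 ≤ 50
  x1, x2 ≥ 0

At x1 = 7, x2 = 4, compute slack b - a·x for each constraint:
  C1: 23 − 23 = 0  (binding)
  C2: 23 − 19 = 4  (slack)
  C3: 44 − 44 = 0  (binding)
  C4: 38 − 33 = 5  (slack)
  C5: 50 − 39 = 11  (slack)

Optimal: x1 = 7, x2 = 4
Binding: C1, C3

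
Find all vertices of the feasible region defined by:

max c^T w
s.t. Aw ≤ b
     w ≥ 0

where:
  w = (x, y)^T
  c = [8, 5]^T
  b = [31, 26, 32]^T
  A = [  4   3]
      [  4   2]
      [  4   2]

(0, 0), (6.5, 0), (4, 5), (0, 10.33)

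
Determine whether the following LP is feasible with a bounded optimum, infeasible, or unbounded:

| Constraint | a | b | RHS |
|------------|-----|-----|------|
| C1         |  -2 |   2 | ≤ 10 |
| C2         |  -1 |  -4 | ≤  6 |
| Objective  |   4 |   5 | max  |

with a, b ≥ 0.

Unbounded (objective can increase without bound)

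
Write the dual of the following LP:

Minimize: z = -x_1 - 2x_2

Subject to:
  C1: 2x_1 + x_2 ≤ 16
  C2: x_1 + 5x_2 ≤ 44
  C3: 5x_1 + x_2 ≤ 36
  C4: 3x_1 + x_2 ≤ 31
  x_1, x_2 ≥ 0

Primal min cᵀx s.t. Ax ≤ b, x ≥ 0  →  Dual max −bᵀy s.t. Aᵀy ≥ −c, y ≥ 0.

Maximize: z = -16y1 - 44y2 - 36y3 - 31y4

Subject to:
  2y1 + y2 + 5y3 + 3y4 ≥ 1
  y1 + 5y2 + y3 + y4 ≥ 2
  y1, y2, y3, y4 ≥ 0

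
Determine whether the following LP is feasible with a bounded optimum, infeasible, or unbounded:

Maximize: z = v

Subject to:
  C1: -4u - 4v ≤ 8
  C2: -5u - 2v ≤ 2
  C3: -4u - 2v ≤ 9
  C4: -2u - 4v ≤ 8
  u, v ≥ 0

Unbounded (objective can increase without bound)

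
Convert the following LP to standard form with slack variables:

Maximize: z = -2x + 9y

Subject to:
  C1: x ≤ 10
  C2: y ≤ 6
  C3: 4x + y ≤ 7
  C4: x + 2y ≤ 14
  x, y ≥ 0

max z = -2x + 9y

s.t.
  x + s1 = 10
  y + s2 = 6
  4x + y + s3 = 7
  x + 2y + s4 = 14
  x, y, s1, s2, s3, s4 ≥ 0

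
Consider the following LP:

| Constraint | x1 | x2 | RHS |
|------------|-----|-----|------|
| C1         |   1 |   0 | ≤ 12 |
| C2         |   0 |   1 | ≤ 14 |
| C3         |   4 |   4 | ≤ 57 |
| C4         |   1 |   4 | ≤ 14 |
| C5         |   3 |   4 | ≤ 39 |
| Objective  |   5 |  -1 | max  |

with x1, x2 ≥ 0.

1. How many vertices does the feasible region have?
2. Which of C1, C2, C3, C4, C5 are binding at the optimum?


1. 4
2. C1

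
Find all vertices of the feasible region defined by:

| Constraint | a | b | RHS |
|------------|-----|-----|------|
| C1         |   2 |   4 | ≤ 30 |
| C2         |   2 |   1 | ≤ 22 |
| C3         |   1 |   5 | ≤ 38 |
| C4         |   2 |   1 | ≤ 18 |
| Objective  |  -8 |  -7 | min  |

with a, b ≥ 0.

(0, 0), (9, 0), (7, 4), (0, 7.5)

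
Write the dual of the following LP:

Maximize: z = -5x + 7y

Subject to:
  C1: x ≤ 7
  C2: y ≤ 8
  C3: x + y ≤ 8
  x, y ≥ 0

Primal max cᵀx s.t. Ax ≤ b, x ≥ 0  →  Dual min bᵀy s.t. Aᵀy ≥ c, y ≥ 0.

Minimize: z = 7y1 + 8y2 + 8y3

Subject to:
  y1 + y3 ≥ -5
  y2 + y3 ≥ 7
  y1, y2, y3 ≥ 0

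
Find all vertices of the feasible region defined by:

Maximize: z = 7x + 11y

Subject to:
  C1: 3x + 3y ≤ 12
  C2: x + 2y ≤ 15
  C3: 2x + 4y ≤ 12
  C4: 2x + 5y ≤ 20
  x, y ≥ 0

(0, 0), (4, 0), (2, 2), (0, 3)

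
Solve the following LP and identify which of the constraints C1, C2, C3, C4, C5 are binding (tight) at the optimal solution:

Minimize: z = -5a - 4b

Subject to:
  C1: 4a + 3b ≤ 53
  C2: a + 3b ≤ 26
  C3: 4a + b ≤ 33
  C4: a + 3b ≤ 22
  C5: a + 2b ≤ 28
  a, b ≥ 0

At a = 7, b = 5, compute slack b - a·x for each constraint:
  C1: 53 − 43 = 10  (slack)
  C2: 26 − 22 = 4  (slack)
  C3: 33 − 33 = 0  (binding)
  C4: 22 − 22 = 0  (binding)
  C5: 28 − 17 = 11  (slack)

Optimal: a = 7, b = 5
Binding: C3, C4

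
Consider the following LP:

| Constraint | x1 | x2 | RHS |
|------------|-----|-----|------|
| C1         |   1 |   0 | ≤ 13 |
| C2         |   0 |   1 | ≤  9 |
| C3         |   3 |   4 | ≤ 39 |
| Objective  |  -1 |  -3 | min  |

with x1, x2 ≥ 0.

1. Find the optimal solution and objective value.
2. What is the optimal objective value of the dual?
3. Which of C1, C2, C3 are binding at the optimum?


1. x1 = 1, x2 = 9, z = -28
2. -28
3. C2, C3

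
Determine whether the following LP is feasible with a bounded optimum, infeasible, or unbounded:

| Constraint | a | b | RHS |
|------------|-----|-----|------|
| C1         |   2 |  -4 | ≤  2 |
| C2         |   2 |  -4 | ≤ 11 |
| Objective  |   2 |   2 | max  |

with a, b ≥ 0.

Unbounded (objective can increase without bound)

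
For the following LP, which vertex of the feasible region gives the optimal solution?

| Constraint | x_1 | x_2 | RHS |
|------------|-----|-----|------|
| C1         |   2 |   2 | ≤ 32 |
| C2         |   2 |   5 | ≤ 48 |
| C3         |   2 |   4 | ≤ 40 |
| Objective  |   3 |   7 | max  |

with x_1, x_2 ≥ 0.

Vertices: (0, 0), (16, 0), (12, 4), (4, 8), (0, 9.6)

Evaluate the objective at each vertex of the feasible region:
  z(0, 0) = 0
  z(16, 0) = 48
  z(12, 4) = 64
  z(4, 8) = 68  ←
  z(0, 9.6) = 67.2
The maximum is at x_1 = 4, x_2 = 8.

(4, 8)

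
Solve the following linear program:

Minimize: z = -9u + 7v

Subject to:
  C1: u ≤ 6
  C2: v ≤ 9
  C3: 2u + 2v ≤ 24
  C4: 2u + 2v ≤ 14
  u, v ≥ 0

Evaluate the objective at each vertex of the feasible region:
  z(0, 0) = 0
  z(6, 0) = -54  ←
  z(6, 1) = -47
  z(0, 7) = 49
The minimum is at u = 6, v = 0.

u = 6, v = 0, z = -54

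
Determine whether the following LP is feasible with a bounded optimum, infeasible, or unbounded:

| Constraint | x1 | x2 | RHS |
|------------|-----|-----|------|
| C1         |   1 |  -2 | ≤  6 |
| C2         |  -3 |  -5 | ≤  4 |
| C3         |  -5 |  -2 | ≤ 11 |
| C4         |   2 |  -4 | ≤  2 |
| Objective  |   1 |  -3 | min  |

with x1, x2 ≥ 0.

Unbounded (objective can decrease without bound)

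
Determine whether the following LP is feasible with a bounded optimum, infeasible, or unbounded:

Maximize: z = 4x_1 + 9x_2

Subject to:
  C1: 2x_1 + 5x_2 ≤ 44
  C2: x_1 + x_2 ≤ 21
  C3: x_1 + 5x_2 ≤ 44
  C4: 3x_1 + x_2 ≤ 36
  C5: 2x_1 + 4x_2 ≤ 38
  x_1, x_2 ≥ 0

Feasible with a bounded optimal solution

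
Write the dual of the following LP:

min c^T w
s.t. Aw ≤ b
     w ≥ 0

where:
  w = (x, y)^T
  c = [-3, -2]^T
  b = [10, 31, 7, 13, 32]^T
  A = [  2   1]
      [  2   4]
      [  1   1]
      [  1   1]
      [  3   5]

Primal min cᵀx s.t. Ax ≤ b, x ≥ 0  →  Dual max −bᵀy s.t. Aᵀy ≥ −c, y ≥ 0.

Maximize: z = -10y1 - 31y2 - 7y3 - 13y4 - 32y5

Subject to:
  2y1 + 2y2 + y3 + y4 + 3y5 ≥ 3
  y1 + 4y2 + y3 + y4 + 5y5 ≥ 2
  y1, y2, y3, y4, y5 ≥ 0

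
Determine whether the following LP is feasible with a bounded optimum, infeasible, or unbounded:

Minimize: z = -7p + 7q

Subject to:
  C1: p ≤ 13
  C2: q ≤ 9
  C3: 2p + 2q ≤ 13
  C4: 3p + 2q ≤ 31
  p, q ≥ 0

Feasible with a bounded optimal solution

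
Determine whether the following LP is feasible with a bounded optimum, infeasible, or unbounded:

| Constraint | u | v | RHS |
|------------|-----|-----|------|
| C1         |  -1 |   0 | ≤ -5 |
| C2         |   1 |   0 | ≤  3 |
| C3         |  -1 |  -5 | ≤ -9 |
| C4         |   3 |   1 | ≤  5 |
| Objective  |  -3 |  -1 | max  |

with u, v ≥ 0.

Infeasible (no feasible solution exists)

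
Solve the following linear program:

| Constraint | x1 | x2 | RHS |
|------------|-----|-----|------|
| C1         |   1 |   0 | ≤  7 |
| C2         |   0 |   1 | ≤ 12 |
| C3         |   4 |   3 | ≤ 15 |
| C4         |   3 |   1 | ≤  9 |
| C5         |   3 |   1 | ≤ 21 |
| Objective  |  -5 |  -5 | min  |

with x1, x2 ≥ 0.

Evaluate the objective at each vertex of the feasible region:
  z(0, 0) = 0
  z(3, 0) = -15
  z(2.4, 1.8) = -21
  z(0, 5) = -25  ←
The minimum is at x1 = 0, x2 = 5.

x1 = 0, x2 = 5, z = -25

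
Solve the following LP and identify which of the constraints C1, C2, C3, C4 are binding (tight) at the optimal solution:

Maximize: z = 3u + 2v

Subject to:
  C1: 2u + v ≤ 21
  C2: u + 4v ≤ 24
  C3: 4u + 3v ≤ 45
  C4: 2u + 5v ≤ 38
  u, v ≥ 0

At u = 9, v = 3, compute slack b - a·x for each constraint:
  C1: 21 − 21 = 0  (binding)
  C2: 24 − 21 = 3  (slack)
  C3: 45 − 45 = 0  (binding)
  C4: 38 − 33 = 5  (slack)

Optimal: u = 9, v = 3
Binding: C1, C3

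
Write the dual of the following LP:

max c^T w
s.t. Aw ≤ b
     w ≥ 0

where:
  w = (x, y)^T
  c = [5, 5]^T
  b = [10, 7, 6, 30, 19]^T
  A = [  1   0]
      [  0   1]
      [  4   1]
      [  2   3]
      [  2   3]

Primal max cᵀx s.t. Ax ≤ b, x ≥ 0  →  Dual min bᵀy s.t. Aᵀy ≥ c, y ≥ 0.

Minimize: z = 10y1 + 7y2 + 6y3 + 30y4 + 19y5

Subject to:
  y1 + 4y3 + 2y4 + 2y5 ≥ 5
  y2 + y3 + 3y4 + 3y5 ≥ 5
  y1, y2, y3, y4, y5 ≥ 0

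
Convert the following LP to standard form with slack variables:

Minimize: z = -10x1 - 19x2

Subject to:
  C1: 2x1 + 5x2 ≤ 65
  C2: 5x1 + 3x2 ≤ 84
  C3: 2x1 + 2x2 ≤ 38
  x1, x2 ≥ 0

min z = -10x1 - 19x2

s.t.
  2x1 + 5x2 + s1 = 65
  5x1 + 3x2 + s2 = 84
  2x1 + 2x2 + s3 = 38
  x1, x2, s1, s2, s3 ≥ 0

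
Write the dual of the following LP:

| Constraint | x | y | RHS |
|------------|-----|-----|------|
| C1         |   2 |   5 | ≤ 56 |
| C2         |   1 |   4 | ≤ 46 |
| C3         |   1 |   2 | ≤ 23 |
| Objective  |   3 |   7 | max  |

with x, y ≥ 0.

Primal max cᵀx s.t. Ax ≤ b, x ≥ 0  →  Dual min bᵀy s.t. Aᵀy ≥ c, y ≥ 0.

Minimize: z = 56y1 + 46y2 + 23y3

Subject to:
  2y1 + y2 + y3 ≥ 3
  5y1 + 4y2 + 2y3 ≥ 7
  y1, y2, y3 ≥ 0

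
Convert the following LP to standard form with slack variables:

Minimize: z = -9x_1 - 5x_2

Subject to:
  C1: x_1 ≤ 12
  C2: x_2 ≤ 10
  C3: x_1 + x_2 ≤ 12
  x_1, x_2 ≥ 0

min z = -9x_1 - 5x_2

s.t.
  x_1 + s1 = 12
  x_2 + s2 = 10
  x_1 + x_2 + s3 = 12
  x_1, x_2, s1, s2, s3 ≥ 0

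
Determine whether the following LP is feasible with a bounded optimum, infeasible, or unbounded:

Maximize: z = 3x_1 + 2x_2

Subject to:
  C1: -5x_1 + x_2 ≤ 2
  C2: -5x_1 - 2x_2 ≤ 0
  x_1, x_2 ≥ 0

Unbounded (objective can increase without bound)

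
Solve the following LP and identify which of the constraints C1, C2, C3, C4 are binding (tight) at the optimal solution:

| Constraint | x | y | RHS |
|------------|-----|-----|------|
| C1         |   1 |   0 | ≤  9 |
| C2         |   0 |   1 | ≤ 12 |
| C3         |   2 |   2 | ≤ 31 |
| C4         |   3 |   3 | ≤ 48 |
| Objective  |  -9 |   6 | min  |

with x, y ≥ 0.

At x = 9, y = 0, compute slack b - a·x for each constraint:
  C1: 9 − 9 = 0  (binding)
  C2: 12 − 0 = 12  (slack)
  C3: 31 − 18 = 13  (slack)
  C4: 48 − 27 = 21  (slack)

Optimal: x = 9, y = 0
Binding: C1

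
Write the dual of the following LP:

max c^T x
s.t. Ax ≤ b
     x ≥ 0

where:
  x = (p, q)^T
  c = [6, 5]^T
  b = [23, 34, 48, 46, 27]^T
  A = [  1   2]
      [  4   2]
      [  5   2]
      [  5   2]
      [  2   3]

Primal max cᵀx s.t. Ax ≤ b, x ≥ 0  →  Dual min bᵀy s.t. Aᵀy ≥ c, y ≥ 0.

Minimize: z = 23y1 + 34y2 + 48y3 + 46y4 + 27y5

Subject to:
  y1 + 4y2 + 5y3 + 5y4 + 2y5 ≥ 6
  2y1 + 2y2 + 2y3 + 2y4 + 3y5 ≥ 5
  y1, y2, y3, y4, y5 ≥ 0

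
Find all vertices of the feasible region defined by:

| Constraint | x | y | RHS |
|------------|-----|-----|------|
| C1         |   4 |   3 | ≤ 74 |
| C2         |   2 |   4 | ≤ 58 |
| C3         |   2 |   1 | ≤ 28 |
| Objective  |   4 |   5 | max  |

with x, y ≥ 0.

(0, 0), (14, 0), (9, 10), (0, 14.5)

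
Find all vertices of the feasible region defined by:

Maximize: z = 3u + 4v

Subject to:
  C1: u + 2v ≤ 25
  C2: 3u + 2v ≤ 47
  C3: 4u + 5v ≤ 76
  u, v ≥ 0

(0, 0), (15.67, 0), (11.86, 5.714), (9, 8), (0, 12.5)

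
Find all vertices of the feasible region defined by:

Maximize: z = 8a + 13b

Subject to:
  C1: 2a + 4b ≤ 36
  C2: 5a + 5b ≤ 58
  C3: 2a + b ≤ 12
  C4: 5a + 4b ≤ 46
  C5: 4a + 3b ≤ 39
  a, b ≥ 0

(0, 0), (6, 0), (2, 8), (0, 9)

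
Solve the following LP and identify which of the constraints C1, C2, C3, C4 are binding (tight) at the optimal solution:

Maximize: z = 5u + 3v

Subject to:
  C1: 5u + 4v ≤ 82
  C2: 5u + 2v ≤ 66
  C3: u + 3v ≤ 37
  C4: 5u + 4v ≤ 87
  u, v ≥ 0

At u = 10, v = 8, compute slack b - a·x for each constraint:
  C1: 82 − 82 = 0  (binding)
  C2: 66 − 66 = 0  (binding)
  C3: 37 − 34 = 3  (slack)
  C4: 87 − 82 = 5  (slack)

Optimal: u = 10, v = 8
Binding: C1, C2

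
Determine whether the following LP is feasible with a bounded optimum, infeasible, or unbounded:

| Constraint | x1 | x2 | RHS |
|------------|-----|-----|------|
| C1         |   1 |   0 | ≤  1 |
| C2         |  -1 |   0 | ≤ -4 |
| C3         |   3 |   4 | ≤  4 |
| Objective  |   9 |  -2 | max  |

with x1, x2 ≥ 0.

Infeasible (no feasible solution exists)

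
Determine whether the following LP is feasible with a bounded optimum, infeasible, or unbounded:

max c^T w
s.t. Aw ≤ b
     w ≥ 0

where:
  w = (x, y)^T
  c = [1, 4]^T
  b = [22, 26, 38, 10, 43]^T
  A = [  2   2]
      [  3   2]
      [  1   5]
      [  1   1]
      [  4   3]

Feasible with a bounded optimal solution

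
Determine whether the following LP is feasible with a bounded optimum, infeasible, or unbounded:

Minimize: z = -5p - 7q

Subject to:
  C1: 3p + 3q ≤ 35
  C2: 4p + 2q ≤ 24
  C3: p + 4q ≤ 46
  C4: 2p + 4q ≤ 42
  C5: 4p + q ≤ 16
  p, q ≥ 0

Feasible with a bounded optimal solution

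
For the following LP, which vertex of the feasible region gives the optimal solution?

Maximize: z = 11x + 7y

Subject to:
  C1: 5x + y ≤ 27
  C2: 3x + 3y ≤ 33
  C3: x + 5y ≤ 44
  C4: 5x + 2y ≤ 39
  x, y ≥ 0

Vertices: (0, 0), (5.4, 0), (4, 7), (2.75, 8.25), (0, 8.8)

Evaluate the objective at each vertex of the feasible region:
  z(0, 0) = 0
  z(5.4, 0) = 59.4
  z(4, 7) = 93  ←
  z(2.75, 8.25) = 88
  z(0, 8.8) = 61.6
The maximum is at x = 4, y = 7.

(4, 7)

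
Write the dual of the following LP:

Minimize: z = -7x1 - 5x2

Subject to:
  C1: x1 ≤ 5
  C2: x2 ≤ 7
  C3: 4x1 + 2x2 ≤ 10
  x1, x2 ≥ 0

Primal min cᵀx s.t. Ax ≤ b, x ≥ 0  →  Dual max −bᵀy s.t. Aᵀy ≥ −c, y ≥ 0.

Maximize: z = -5y1 - 7y2 - 10y3

Subject to:
  y1 + 4y3 ≥ 7
  y2 + 2y3 ≥ 5
  y1, y2, y3 ≥ 0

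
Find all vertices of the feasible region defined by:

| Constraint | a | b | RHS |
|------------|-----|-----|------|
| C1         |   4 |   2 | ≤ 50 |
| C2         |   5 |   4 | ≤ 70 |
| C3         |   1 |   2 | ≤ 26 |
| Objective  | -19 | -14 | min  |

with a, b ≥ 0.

(0, 0), (12.5, 0), (10, 5), (6, 10), (0, 13)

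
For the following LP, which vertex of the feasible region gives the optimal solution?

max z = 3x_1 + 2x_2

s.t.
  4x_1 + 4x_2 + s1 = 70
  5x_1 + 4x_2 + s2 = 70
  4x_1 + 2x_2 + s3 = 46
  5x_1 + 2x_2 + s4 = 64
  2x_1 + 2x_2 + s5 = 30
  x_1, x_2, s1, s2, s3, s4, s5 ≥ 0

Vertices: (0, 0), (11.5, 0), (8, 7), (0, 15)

Evaluate the objective at each vertex of the feasible region:
  z(0, 0) = 0
  z(11.5, 0) = 34.5
  z(8, 7) = 38  ←
  z(0, 15) = 30
The maximum is at x_1 = 8, x_2 = 7.

(8, 7)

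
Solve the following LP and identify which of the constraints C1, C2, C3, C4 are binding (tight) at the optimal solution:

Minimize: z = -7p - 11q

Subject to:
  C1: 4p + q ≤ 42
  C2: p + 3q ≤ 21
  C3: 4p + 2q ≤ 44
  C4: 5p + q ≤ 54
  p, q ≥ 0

At p = 9, q = 4, compute slack b - a·x for each constraint:
  C1: 42 − 40 = 2  (slack)
  C2: 21 − 21 = 0  (binding)
  C3: 44 − 44 = 0  (binding)
  C4: 54 − 49 = 5  (slack)

Optimal: p = 9, q = 4
Binding: C2, C3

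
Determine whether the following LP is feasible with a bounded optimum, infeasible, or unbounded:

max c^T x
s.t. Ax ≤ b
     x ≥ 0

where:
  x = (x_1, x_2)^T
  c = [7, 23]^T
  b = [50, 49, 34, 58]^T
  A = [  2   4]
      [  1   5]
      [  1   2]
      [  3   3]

Feasible with a bounded optimal solution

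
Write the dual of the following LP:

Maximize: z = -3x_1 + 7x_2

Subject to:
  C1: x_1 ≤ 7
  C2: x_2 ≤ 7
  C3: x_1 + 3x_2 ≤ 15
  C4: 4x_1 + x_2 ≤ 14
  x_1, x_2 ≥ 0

Primal max cᵀx s.t. Ax ≤ b, x ≥ 0  →  Dual min bᵀy s.t. Aᵀy ≥ c, y ≥ 0.

Minimize: z = 7y1 + 7y2 + 15y3 + 14y4

Subject to:
  y1 + y3 + 4y4 ≥ -3
  y2 + 3y3 + y4 ≥ 7
  y1, y2, y3, y4 ≥ 0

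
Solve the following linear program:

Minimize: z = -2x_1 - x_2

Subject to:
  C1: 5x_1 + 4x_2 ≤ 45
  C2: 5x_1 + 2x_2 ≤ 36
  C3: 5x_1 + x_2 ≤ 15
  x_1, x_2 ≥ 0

Evaluate the objective at each vertex of the feasible region:
  z(0, 0) = 0
  z(3, 0) = -6
  z(1, 10) = -12  ←
  z(0, 11.25) = -11.25
The minimum is at x_1 = 1, x_2 = 10.

x_1 = 1, x_2 = 10, z = -12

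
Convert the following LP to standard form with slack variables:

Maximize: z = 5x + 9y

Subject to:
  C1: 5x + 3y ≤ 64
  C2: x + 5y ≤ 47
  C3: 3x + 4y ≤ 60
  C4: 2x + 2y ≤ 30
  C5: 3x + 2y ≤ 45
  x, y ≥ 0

max z = 5x + 9y

s.t.
  5x + 3y + s1 = 64
  x + 5y + s2 = 47
  3x + 4y + s3 = 60
  2x + 2y + s4 = 30
  3x + 2y + s5 = 45
  x, y, s1, s2, s3, s4, s5 ≥ 0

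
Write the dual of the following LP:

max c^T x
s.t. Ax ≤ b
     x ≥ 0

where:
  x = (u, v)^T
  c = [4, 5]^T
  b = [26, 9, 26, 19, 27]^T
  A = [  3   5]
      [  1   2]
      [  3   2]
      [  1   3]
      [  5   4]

Primal max cᵀx s.t. Ax ≤ b, x ≥ 0  →  Dual min bᵀy s.t. Aᵀy ≥ c, y ≥ 0.

Minimize: z = 26y1 + 9y2 + 26y3 + 19y4 + 27y5

Subject to:
  3y1 + y2 + 3y3 + y4 + 5y5 ≥ 4
  5y1 + 2y2 + 2y3 + 3y4 + 4y5 ≥ 5
  y1, y2, y3, y4, y5 ≥ 0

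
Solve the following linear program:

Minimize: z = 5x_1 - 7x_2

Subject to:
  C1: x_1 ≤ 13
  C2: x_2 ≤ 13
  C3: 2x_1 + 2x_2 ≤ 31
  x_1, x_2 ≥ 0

Evaluate the objective at each vertex of the feasible region:
  z(0, 0) = 0
  z(13, 0) = 65
  z(13, 2.5) = 47.5
  z(2.5, 13) = -78.5
  z(0, 13) = -91  ←
The minimum is at x_1 = 0, x_2 = 13.

x_1 = 0, x_2 = 13, z = -91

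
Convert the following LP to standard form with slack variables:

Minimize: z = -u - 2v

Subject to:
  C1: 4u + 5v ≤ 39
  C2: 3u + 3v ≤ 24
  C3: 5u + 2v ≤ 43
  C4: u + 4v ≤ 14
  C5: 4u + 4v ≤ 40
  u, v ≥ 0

min z = -u - 2v

s.t.
  4u + 5v + s1 = 39
  3u + 3v + s2 = 24
  5u + 2v + s3 = 43
  u + 4v + s4 = 14
  4u + 4v + s5 = 40
  u, v, s1, s2, s3, s4, s5 ≥ 0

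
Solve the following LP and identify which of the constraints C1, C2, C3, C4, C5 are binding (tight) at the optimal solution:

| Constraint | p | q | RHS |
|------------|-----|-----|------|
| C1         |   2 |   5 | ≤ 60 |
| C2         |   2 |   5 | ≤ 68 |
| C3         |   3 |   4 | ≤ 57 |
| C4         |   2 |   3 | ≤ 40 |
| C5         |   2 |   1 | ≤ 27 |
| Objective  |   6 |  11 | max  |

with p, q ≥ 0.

At p = 5, q = 10, compute slack b - a·x for each constraint:
  C1: 60 − 60 = 0  (binding)
  C2: 68 − 60 = 8  (slack)
  C3: 57 − 55 = 2  (slack)
  C4: 40 − 40 = 0  (binding)
  C5: 27 − 20 = 7  (slack)

Optimal: p = 5, q = 10
Binding: C1, C4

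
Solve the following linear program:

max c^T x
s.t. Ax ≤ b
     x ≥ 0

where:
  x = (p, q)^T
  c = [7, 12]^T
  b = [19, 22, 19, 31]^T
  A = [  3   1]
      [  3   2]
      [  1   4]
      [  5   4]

Evaluate the objective at each vertex of the feasible region:
  z(0, 0) = 0
  z(6.2, 0) = 43.4
  z(3, 4) = 69  ←
  z(0, 4.75) = 57
The maximum is at p = 3, q = 4.

p = 3, q = 4, z = 69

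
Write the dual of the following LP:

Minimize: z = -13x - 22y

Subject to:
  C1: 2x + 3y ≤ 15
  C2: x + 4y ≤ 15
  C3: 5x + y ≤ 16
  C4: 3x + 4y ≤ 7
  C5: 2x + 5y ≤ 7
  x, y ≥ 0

Primal min cᵀx s.t. Ax ≤ b, x ≥ 0  →  Dual max −bᵀy s.t. Aᵀy ≥ −c, y ≥ 0.

Maximize: z = -15y1 - 15y2 - 16y3 - 7y4 - 7y5

Subject to:
  2y1 + y2 + 5y3 + 3y4 + 2y5 ≥ 13
  3y1 + 4y2 + y3 + 4y4 + 5y5 ≥ 22
  y1, y2, y3, y4, y5 ≥ 0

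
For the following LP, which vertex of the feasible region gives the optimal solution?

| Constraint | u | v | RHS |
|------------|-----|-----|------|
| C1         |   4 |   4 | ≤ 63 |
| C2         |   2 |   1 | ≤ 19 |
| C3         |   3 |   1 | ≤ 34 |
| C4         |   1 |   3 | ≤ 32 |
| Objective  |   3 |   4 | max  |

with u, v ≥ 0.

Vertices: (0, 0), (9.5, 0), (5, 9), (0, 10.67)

Evaluate the objective at each vertex of the feasible region:
  z(0, 0) = 0
  z(9.5, 0) = 28.5
  z(5, 9) = 51  ←
  z(0, 10.67) = 42.67
The maximum is at u = 5, v = 9.

(5, 9)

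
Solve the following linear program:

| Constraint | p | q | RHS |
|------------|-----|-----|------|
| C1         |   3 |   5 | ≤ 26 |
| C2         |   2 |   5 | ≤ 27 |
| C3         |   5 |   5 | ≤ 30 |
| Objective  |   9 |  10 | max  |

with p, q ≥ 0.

Evaluate the objective at each vertex of the feasible region:
  z(0, 0) = 0
  z(6, 0) = 54
  z(2, 4) = 58  ←
  z(0, 5.2) = 52
The maximum is at p = 2, q = 4.

p = 2, q = 4, z = 58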